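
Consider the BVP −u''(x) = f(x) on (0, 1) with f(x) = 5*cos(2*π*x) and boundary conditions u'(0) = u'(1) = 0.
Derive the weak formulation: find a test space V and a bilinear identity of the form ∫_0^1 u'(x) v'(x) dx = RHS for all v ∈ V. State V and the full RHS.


V = H^1(0, 1) (no boundary constraint on v; u is determined up to an additive constant); weak form: ∫_0^1 u'v' dx = ∫_0^1 (5*cos(2*π*x)) v dx for all v ∈ V.

Multiply both sides by a test function v and integrate from 0 to 1:
  ∫_0^1 −u''(x) v(x) dx = ∫_0^1 f(x) v(x) dx.
Integrate the LHS by parts once:
  ∫_0^1 −u'' v dx = −[u'(x) v(x)]_0^1 + ∫_0^1 u'(x) v'(x) dx.
Thus ∫_0^1 u'(x) v'(x) dx = ∫_0^1 f(x) v(x) dx + [u'(x) v(x)]_0^1.
Choose V so that boundary terms are either known or forced to vanish.
u has homogeneous Neumann: u'(0) = u'(1) = 0. So [u' v]_0^1 = 0·v(1) − 0·v(0) = 0 for any v; take V = H^1(0, 1).
Weak formulation: find u (satisfying any essential BC) such that ∫_0^1 u'(x) v'(x) dx = ∫_0^1 f v dx for all v ∈ V (homogeneous Neumann, so boundary terms vanish).
Substituting f(x) = 5*cos(2*π*x), the right-hand side is ∫_0^1 (5*cos(2*π*x)) v dx.
Compatibility check (pure Neumann): taking v ≡ 1 ∈ V gives 0 = ∫_0^1 f dx + (0) − (0), i.e. ∫_0^1 f dx must equal u'(0) − u'(1) = 0. Indeed ∫_0^1 (5*cos(2*π*x)) dx = 0, so the data are compatible. The solution is then unique only up to an additive constant (fix it e.g. by requiring ∫_0^1 u dx = 0).


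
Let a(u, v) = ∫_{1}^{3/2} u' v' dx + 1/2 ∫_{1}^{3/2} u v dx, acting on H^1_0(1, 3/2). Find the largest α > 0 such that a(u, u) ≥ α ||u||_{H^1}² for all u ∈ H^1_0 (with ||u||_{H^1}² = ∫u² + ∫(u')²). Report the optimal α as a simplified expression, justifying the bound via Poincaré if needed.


α = (1 + 8*π^2)/(2*(1 + 4*π^2))

Coercivity of a(·,·) on H^1_0(1, 3/2) means a(u, u) ≥ α ||u||_{H^1}² for every u ∈ H^1_0.
The interval has length L = 1/2, and Poincaré/coercivity depend only on L. Here a(u, u) = ∫(u')² + (1/2)·∫u².
Here 0 < c = 1/2 < 1. The condition a(u,u) ≥ α||u||_{H^1}² reads (1−α)∫(u')² ≥ (α−c)∫u². Any admissible α is ≤ 1 (rapidly oscillating u have ∫u²/∫(u')² → 0), and α = 1 would force 0 ≥ (1−c)∫u², impossible since c < 1; so 1−α > 0. By the sharp Poincaré inequality on H^1_0 of an interval of length L, ∫(u')² ≥ (π/L)²∫u² with equality for the first sine mode sin(π(x−x₀)/L) (x₀ the left endpoint), so the inequality holds for all u iff (1−α)(π/L)² ≥ α − c, i.e. α ≤ ((π/L)² + c)/((π/L)² + 1) = (1 + c(L/π)²)/(1 + (L/π)²). With (π/L)² = 4*π^2 and c = 1/2, the largest admissible constant is α = ((π/L)² + c)/((π/L)² + 1).
Simplifying, α = (1 + 8*π^2)/(2*(1 + 4*π^2)).


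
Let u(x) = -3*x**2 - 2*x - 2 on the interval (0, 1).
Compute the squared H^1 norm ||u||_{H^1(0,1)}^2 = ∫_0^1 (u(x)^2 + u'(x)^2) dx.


||u||_{H^1}^2 = 692/15

The H^1 norm (squared) on an interval (0, L) is
  ||u||_{H^1}^2 = ∫_0^L u(x)^2 dx + ∫_0^L u'(x)^2 dx.
Compute u'(x) = -6*x - 2.
Then u(x)^2 = 9*x**4 + 12*x**3 + 16*x**2 + 8*x + 4 and u'(x)^2 = 36*x**2 + 24*x + 4.
Integrate each monomial from 0 to 1 using ∫_0^1 c·x^n dx = c·1^(n+1)/(n+1):
  ∫_0^1 u(x)^2 dx = ∫_0^1 (9*x^4 + 12*x^3 + 16*x^2 + 8*x + 4) dx. Term by term:
    ∫_0^1 9*x^4 dx = 9/5;  ∫_0^1 12*x^3 dx = 3;  ∫_0^1 16*x^2 dx = 16/3;
    ∫_0^1 8*x dx = 4;  ∫_0^1 4 dx = 4.
  Sum: 9/5 + 3 + 16/3 + 4 + 4 = 272/15.
  ∫_0^1 u'(x)^2 dx = ∫_0^1 (36*x^2 + 24*x + 4) dx. Term by term:
    ∫_0^1 36*x^2 dx = 12;  ∫_0^1 24*x dx = 12;  ∫_0^1 4 dx = 4.
  Sum: 12 + 12 + 4 = 28.
Adding: ||u||_{H^1}^2 = 272/15 + 28 = 692/15.


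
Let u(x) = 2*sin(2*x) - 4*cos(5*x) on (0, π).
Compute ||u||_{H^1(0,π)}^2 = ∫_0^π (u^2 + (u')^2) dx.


||u||_{H^1(0,π)}^2 = 1664/21 + 218*π

u'(x) = 20*sin(5*x) + 4*cos(2*x).
Expand u² and (u')² and integrate term by term on (0, π), using: for integers n ≥ 1, ∫_0^π sin²(nx) dx = ∫_0^π cos²(nx) dx = π/2; for n ≠ n', ∫_0^π sin(nx)sin(n'x) dx = ∫_0^π cos(nx)cos(n'x) dx = 0; and by product-to-sum, ∫_0^π sin(nx)cos(n'x) dx = ½∫_0^π [sin((n+n')x) + sin((n−n')x)] dx, which is 0 when n+n' is even and 2n/(n²−n'²) when n+n' is odd (it need not vanish on (0, π)).
  u² squared terms: (-4)²·∫cos(5x)² dx = 16·π/2 = 8*π;  (2)²·∫sin(2x)² dx = 4·π/2 = 2*π.
  u² cross terms: 2·(-4)·(2)·∫cos(5x)·sin(2x) dx = -16·(-4/21) = 64/21.
  So ∫_0^π u² dx = 8*π + 2*π + 64/21 = 64/21 + 10*π.
  (u')² squared terms: (4)²·∫cos(2x)² dx = 16·π/2 = 8*π;  (20)²·∫sin(5x)² dx = 400·π/2 = 200*π.
  (u')² cross terms: 2·(4)·(20)·∫cos(2x)·sin(5x) dx = 160·(10/21) = 1600/21.
  So ∫_0^π (u')² dx = 8*π + 200*π + 1600/21 = 1600/21 + 208*π.
||u||_{H^1}^2 = (64/21 + 10*π) + (1600/21 + 208*π) = 1664/21 + 218*π.


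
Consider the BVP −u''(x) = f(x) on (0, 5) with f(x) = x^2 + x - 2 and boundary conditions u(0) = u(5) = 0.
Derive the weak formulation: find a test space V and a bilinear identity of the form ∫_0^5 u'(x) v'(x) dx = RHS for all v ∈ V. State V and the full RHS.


V = H^1_0(0, 5) (so v(0) = v(5) = 0); weak form: ∫_0^5 u'v' dx = ∫_0^5 (x^2 + x - 2) v dx for all v ∈ V.

Multiply both sides by a test function v and integrate from 0 to 5:
  ∫_0^5 −u''(x) v(x) dx = ∫_0^5 f(x) v(x) dx.
Integrate the LHS by parts once:
  ∫_0^5 −u'' v dx = −[u'(x) v(x)]_0^5 + ∫_0^5 u'(x) v'(x) dx.
Thus ∫_0^5 u'(x) v'(x) dx = ∫_0^5 f(x) v(x) dx + [u'(x) v(x)]_0^5.
Choose V so that boundary terms are either known or forced to vanish.
u is Dirichlet: u(0) = u(5) = 0. Let V = H^1_0(0, 5); then v(0) = v(5) = 0, and [u' v]_0^5 = 0.
Weak formulation: find u (satisfying any essential BC) such that ∫_0^5 u'(x) v'(x) dx = ∫_0^5 f v dx for all v ∈ V.
Substituting f(x) = x^2 + x - 2, the right-hand side is ∫_0^5 (x^2 + x - 2) v dx.


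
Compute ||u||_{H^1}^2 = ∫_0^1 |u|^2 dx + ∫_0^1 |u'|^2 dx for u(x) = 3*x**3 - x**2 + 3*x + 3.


||u||_{H^1}^2 = 1168/21

The H^1 norm (squared) on an interval (0, L) is
  ||u||_{H^1}^2 = ∫_0^L u(x)^2 dx + ∫_0^L u'(x)^2 dx.
Compute u'(x) = 9*x**2 - 2*x + 3.
Then u(x)^2 = 9*x**6 - 6*x**5 + 19*x**4 + 12*x**3 + 3*x**2 + 18*x + 9 and u'(x)^2 = 81*x**4 - 36*x**3 + 58*x**2 - 12*x + 9.
Integrate each monomial from 0 to 1 using ∫_0^1 c·x^n dx = c·1^(n+1)/(n+1):
  ∫_0^1 u(x)^2 dx = ∫_0^1 (9*x^6 - 6*x^5 + 19*x^4 + 12*x^3 + 3*x^2 + 18*x + 9) dx. Term by term:
    ∫_0^1 9*x^6 dx = 9/7;  ∫_0^1 -6*x^5 dx = -1;  ∫_0^1 19*x^4 dx = 19/5;
    ∫_0^1 12*x^3 dx = 3;  ∫_0^1 3*x^2 dx = 1;  ∫_0^1 18*x dx = 9;
    ∫_0^1 9 dx = 9.
  Sum: 9/7 − 1 + 19/5 + 3 + 1 + 9 + 9 = 913/35.
  ∫_0^1 u'(x)^2 dx = ∫_0^1 (81*x^4 - 36*x^3 + 58*x^2 - 12*x + 9) dx. Term by term:
    ∫_0^1 81*x^4 dx = 81/5;  ∫_0^1 -36*x^3 dx = -9;  ∫_0^1 58*x^2 dx = 58/3;
    ∫_0^1 -12*x dx = -6;  ∫_0^1 9 dx = 9.
  Sum: 81/5 − 9 + 58/3 − 6 + 9 = 443/15.
Adding: ||u||_{H^1}^2 = 913/35 + 443/15 = 1168/21.


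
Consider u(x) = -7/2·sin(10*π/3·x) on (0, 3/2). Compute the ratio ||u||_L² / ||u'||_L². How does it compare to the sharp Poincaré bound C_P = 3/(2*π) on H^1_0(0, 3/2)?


||u||_L² / ||u'||_L² = 3/(10*π) < C_P = 3/(2*π).

u(x) = -7/2·sin(10*π/3·x), so u'(x) = -35*π*cos(10*π*x/3)/3.
Writing u(x) = A·sin(kπx/L) with A = -7/2 and k = 5, use ∫_0^L sin²(kπx/L) dx = L/2 and ∫_0^L cos²(kπx/L) dx = L/2.
u² = 49/4·sin²(10*π/3·x) and (u')² = 1225*π^2/9·cos²(10*π/3·x), and each of sin², cos² integrates to L/2 = 3/4 over (0, 3/2).
∫_0^3/2 u² dx = 147/16, so ||u||_L² = 7*sqrt(3)/4.
∫_0^3/2 (u')² dx = 1225*π^2/12, so ||u'||_L² = 35*sqrt(3)*π/6.
Ratio ||u||_L² / ||u'||_L² = 3/(10*π).
Sharp Poincaré constant on H^1_0(0, 3/2) is C_P = L/π = 3/(2*π), achieved by sin(2*π/3·x).
This is the k = 5 harmonic; the ratio L/(kπ) is strictly less than C_P = L/π, consistent with the sharp inequality ||u||_L² ≤ C_P ||u'||_L².


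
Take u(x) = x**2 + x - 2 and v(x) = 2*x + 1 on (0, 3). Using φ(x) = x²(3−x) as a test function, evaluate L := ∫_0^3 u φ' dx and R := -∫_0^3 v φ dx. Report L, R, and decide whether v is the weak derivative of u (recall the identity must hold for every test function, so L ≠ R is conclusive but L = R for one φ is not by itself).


LHS = -621/20, RHS = -621/20. Yes, v = u' weakly.

u(x) = x**2 + x - 2, classical derivative u'(x) = 2*x + 1.
φ(x) = x²(3−x), so φ'(x) = 3*x*(2 - x).
Note φ(0) = φ(3) = 0, so the boundary term u·φ vanishes.
LHS = ∫_0^3 u(x) φ'(x) dx = ∫_0^3 (-3*x^4 + 3*x^3 + 12*x^2 - 12*x) dx. Term by term:
  ∫_0^3 -3*x^4 dx = -729/5;  ∫_0^3 3*x^3 dx = 243/4;  ∫_0^3 12*x^2 dx = 108;
  ∫_0^3 -12*x dx = -54.
Sum: -729/5 + 243/4 + 108 − 54 = -621/20.
So LHS = -621/20.
∫_0^3 v(x) φ(x) dx = ∫_0^3 (-2*x^4 + 5*x^3 + 3*x^2) dx. Term by term:
  ∫_0^3 -2*x^4 dx = -486/5;  ∫_0^3 5*x^3 dx = 405/4;  ∫_0^3 3*x^2 dx = 27.
Sum: -486/5 + 405/4 + 27 = 621/20.
So RHS = -∫_0^3 v(x) φ(x) dx = -621/20.
LHS = RHS, so the identity holds for this test φ.
Moreover u is smooth here and v(x) = u'(x) = 2*x + 1 pointwise, so the identity holds for every test function. Hence v is the weak derivative of u.


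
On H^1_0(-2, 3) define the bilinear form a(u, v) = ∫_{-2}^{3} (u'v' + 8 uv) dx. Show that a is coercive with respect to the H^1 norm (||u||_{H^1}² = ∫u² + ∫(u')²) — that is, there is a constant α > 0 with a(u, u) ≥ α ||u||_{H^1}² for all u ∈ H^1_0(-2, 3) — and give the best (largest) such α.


α = 1

Coercivity of a(·,·) on H^1_0(-2, 3) means a(u, u) ≥ α ||u||_{H^1}² for every u ∈ H^1_0.
The interval has length L = 5, and Poincaré/coercivity depend only on L. Here a(u, u) = ∫(u')² + (8)·∫u².
Here c = 8 ≥ 1, so a(u,u) = ∫(u')² + c∫u² ≥ ∫(u')² + ∫u² = ||u||_{H^1}², i.e. α = 1 works. No larger α is possible: a(u,u) ≥ α||u||_{H^1}² means (1−α)∫(u')² ≥ (α−c)∫u², and for the modes u_n = sin(nπ(x−x₀)/L) (x₀ the left endpoint) one has ∫u_n²/∫(u_n')² = (L/(nπ))² → 0, so a(u_n,u_n)/||u_n||_{H^1}² → 1. Hence the optimal constant is α = 1.
Therefore α = 1.


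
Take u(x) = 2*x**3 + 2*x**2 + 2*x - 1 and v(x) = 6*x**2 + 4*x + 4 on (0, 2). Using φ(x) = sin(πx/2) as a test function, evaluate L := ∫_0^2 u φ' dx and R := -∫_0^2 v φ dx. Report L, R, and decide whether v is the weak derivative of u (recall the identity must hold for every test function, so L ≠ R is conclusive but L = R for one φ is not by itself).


LHS = -72/π + 192/π^3, RHS = -80/π + 192/π^3. No, v is not the weak derivative of u.

u(x) = 2*x**3 + 2*x**2 + 2*x - 1, classical derivative u'(x) = 6*x**2 + 4*x + 2.
φ(x) = sin(πx/2), so φ'(x) = π*cos(π*x/2)/2.
Note φ(0) = φ(2) = 0, so the boundary term u·φ vanishes.
LHS = ∫_0^2 u(x) φ'(x) dx = ∫_0^2 (π*x^3*cos(π*x/2) + π*x^2*cos(π*x/2) + π*x*cos(π*x/2) - π*cos(π*x/2)/2) dx. Term by term:
  ∫_0^2 -π*cos(π*x/2)/2 dx = 0;  ∫_0^2 π*x*cos(π*x/2) dx = -8/π;  ∫_0^2 π*x^2*cos(π*x/2) dx = -16/π;
  ∫_0^2 π*x^3*cos(π*x/2) dx = -48/π + 192/π^3.
Sum: 0 − 8/π − 16/π + -48/π + 192/π^3 = -72/π + 192/π^3.
So LHS = -72/π + 192/π^3.
∫_0^2 v(x) φ(x) dx = ∫_0^2 (6*x^2*sin(π*x/2) + 4*x*sin(π*x/2) + 4*sin(π*x/2)) dx. Term by term:
  ∫_0^2 4*sin(π*x/2) dx = 16/π;  ∫_0^2 4*x*sin(π*x/2) dx = 16/π;  ∫_0^2 6*x^2*sin(π*x/2) dx = -192/π^3 + 48/π.
Sum: 16/π + 16/π + -192/π^3 + 48/π = -192/π^3 + 80/π.
So RHS = -∫_0^2 v(x) φ(x) dx = -80/π + 192/π^3.
LHS − RHS = 8/π ≠ 0, so the identity fails.
(For a valid weak derivative the identity must hold for EVERY test function, in particular this one. The failure shows v is NOT the weak derivative of u.)
Correct weak derivative would be u'(x) = 6*x**2 + 4*x + 2.


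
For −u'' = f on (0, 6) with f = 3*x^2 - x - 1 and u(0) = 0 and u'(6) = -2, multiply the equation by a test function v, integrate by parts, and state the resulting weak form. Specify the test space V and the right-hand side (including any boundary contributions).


V = {v ∈ H^1(0, 6) : v(0) = 0} (test functions vanish at x = 0 where u is specified); weak form: ∫_0^6 u'v' dx = ∫_0^6 (3*x^2 - x - 1) v dx − 2·v(6) for all v ∈ V.

Multiply both sides by a test function v and integrate from 0 to 6:
  ∫_0^6 −u''(x) v(x) dx = ∫_0^6 f(x) v(x) dx.
Integrate the LHS by parts once:
  ∫_0^6 −u'' v dx = −[u'(x) v(x)]_0^6 + ∫_0^6 u'(x) v'(x) dx.
Thus ∫_0^6 u'(x) v'(x) dx = ∫_0^6 f(x) v(x) dx + [u'(x) v(x)]_0^6.
Choose V so that boundary terms are either known or forced to vanish.
Mixed BC: u(0) = 0 (Dirichlet) and u'(6) = -2 (Neumann). Define V = {v ∈ H^1(0, 6) : v(0) = 0}. Then [u' v]_0^6 = u'(6)·v(6) − u'(0)·0 = − 2·v(6).
Weak formulation: find u (satisfying any essential BC) such that ∫_0^6 u'(x) v'(x) dx = ∫_0^6 f v dx − 2·v(6) for all v ∈ V (Dirichlet at 0 absorbed into V; Neumann datum at x = 6 contributes the boundary term).
Substituting f(x) = 3*x^2 - x - 1, the right-hand side is ∫_0^6 (3*x^2 - x - 1) v dx − 2·v(6).


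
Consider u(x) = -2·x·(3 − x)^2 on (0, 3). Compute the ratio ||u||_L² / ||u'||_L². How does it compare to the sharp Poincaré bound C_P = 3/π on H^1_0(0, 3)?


||u||_L² / ||u'||_L² = 3*sqrt(14)/14 < C_P = 3/π.

u(x) = -2·x·(3 − x)^2, so u'(x) = 6*(1 - x)*(x - 3).
u(x) = -2·x·(3 − x)^2 vanishes at x = 0 and x = 3, so u ∈ H^1_0(0, 3). Differentiate via the product rule and integrate the resulting polynomials term by term.
  ∫_0^3 u² dx = ∫_0^3 (4*x^6 - 48*x^5 + 216*x^4 - 432*x^3 + 324*x^2) dx. Term by term:
    ∫_0^3 4*x^6 dx = 8748/7;  ∫_0^3 -48*x^5 dx = -5832;  ∫_0^3 216*x^4 dx = 52488/5;
    ∫_0^3 -432*x^3 dx = -8748;  ∫_0^3 324*x^2 dx = 2916.
  Sum: 8748/7 − 5832 + 52488/5 − 8748 + 2916 = 2916/35.
  ∫_0^3 (u')² dx = ∫_0^3 (36*x^4 - 288*x^3 + 792*x^2 - 864*x + 324) dx. Term by term:
    ∫_0^3 36*x^4 dx = 8748/5;  ∫_0^3 -288*x^3 dx = -5832;  ∫_0^3 792*x^2 dx = 7128;
    ∫_0^3 -864*x dx = -3888;  ∫_0^3 324 dx = 972.
  Sum: 8748/5 − 5832 + 7128 − 3888 + 972 = 648/5.
∫_0^3 u² dx = 2916/35, so ||u||_L² = 54*sqrt(35)/35.
∫_0^3 (u')² dx = 648/5, so ||u'||_L² = 18*sqrt(10)/5.
Ratio ||u||_L² / ||u'||_L² = 3*sqrt(14)/14.
Sharp Poincaré constant on H^1_0(0, 3) is C_P = L/π = 3/π, achieved by sin(π/3·x).
A polynomial bump cannot attain the sharp Poincaré constant (only the first sine eigenfunction does), so the ratio is strictly less than C_P, consistent with ||u||_L² ≤ C_P ||u'||_L².


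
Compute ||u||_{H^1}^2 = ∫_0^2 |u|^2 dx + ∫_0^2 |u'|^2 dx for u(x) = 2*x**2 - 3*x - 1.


||u||_{H^1}^2 = 88/5

The H^1 norm (squared) on an interval (0, L) is
  ||u||_{H^1}^2 = ∫_0^L u(x)^2 dx + ∫_0^L u'(x)^2 dx.
Compute u'(x) = 4*x - 3.
Then u(x)^2 = 4*x**4 - 12*x**3 + 5*x**2 + 6*x + 1 and u'(x)^2 = 16*x**2 - 24*x + 9.
Integrate each monomial from 0 to 2 using ∫_0^2 c·x^n dx = c·2^(n+1)/(n+1):
  ∫_0^2 u(x)^2 dx = ∫_0^2 (4*x^4 - 12*x^3 + 5*x^2 + 6*x + 1) dx. Term by term:
    ∫_0^2 4*x^4 dx = 128/5;  ∫_0^2 -12*x^3 dx = -48;  ∫_0^2 5*x^2 dx = 40/3;
    ∫_0^2 6*x dx = 12;  ∫_0^2 1 dx = 2.
  Sum: 128/5 − 48 + 40/3 + 12 + 2 = 74/15.
  ∫_0^2 u'(x)^2 dx = ∫_0^2 (16*x^2 - 24*x + 9) dx. Term by term:
    ∫_0^2 16*x^2 dx = 128/3;  ∫_0^2 -24*x dx = -48;  ∫_0^2 9 dx = 18.
  Sum: 128/3 − 48 + 18 = 38/3.
Adding: ||u||_{H^1}^2 = 74/15 + 38/3 = 88/5.


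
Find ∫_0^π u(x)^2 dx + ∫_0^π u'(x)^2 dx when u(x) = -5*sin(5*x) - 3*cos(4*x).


||u||_{H^1(0,π)}^2 = 1700/3 + 803*π/2

u'(x) = 12*sin(4*x) - 25*cos(5*x).
Expand u² and (u')² and integrate term by term on (0, π), using: for integers n ≥ 1, ∫_0^π sin²(nx) dx = ∫_0^π cos²(nx) dx = π/2; for n ≠ n', ∫_0^π sin(nx)sin(n'x) dx = ∫_0^π cos(nx)cos(n'x) dx = 0; and by product-to-sum, ∫_0^π sin(nx)cos(n'x) dx = ½∫_0^π [sin((n+n')x) + sin((n−n')x)] dx, which is 0 when n+n' is even and 2n/(n²−n'²) when n+n' is odd (it need not vanish on (0, π)).
  u² squared terms: (-5)²·∫sin(5x)² dx = 25·π/2 = 25*π/2;  (-3)²·∫cos(4x)² dx = 9·π/2 = 9*π/2.
  u² cross terms: 2·(-5)·(-3)·∫sin(5x)·cos(4x) dx = 30·(10/9) = 100/3.
  So ∫_0^π u² dx = 25*π/2 + 9*π/2 + 100/3 = 100/3 + 17*π.
  (u')² squared terms: (-25)²·∫cos(5x)² dx = 625·π/2 = 625*π/2;  (12)²·∫sin(4x)² dx = 144·π/2 = 72*π.
  (u')² cross terms: 2·(-25)·(12)·∫cos(5x)·sin(4x) dx = -600·(-8/9) = 1600/3.
  So ∫_0^π (u')² dx = 625*π/2 + 72*π + 1600/3 = 1600/3 + 769*π/2.
||u||_{H^1}^2 = (100/3 + 17*π) + (1600/3 + 769*π/2) = 1700/3 + 803*π/2.


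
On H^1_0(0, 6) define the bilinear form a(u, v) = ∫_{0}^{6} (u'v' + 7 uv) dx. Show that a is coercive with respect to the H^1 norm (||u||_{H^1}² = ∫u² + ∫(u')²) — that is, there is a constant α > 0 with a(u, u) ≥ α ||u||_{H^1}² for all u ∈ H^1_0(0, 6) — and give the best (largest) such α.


α = 1

Coercivity of a(·,·) on H^1_0(0, 6) means a(u, u) ≥ α ||u||_{H^1}² for every u ∈ H^1_0.
The interval has length L = 6, and Poincaré/coercivity depend only on L. Here a(u, u) = ∫(u')² + (7)·∫u².
Here c = 7 ≥ 1, so a(u,u) = ∫(u')² + c∫u² ≥ ∫(u')² + ∫u² = ||u||_{H^1}², i.e. α = 1 works. No larger α is possible: a(u,u) ≥ α||u||_{H^1}² means (1−α)∫(u')² ≥ (α−c)∫u², and for the modes u_n = sin(nπ(x−x₀)/L) (x₀ the left endpoint) one has ∫u_n²/∫(u_n')² = (L/(nπ))² → 0, so a(u_n,u_n)/||u_n||_{H^1}² → 1. Hence the optimal constant is α = 1.
Therefore α = 1.


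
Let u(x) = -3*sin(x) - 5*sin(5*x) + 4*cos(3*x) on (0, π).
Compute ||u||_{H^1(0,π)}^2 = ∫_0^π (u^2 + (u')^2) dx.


||u||_{H^1(0,π)}^2 = 414*π

u'(x) = -12*sin(3*x) - 3*cos(x) - 25*cos(5*x).
Expand u² and (u')² and integrate term by term on (0, π), using: for integers n ≥ 1, ∫_0^π sin²(nx) dx = ∫_0^π cos²(nx) dx = π/2; for n ≠ n', ∫_0^π sin(nx)sin(n'x) dx = ∫_0^π cos(nx)cos(n'x) dx = 0; and by product-to-sum, ∫_0^π sin(nx)cos(n'x) dx = ½∫_0^π [sin((n+n')x) + sin((n−n')x)] dx, which is 0 when n+n' is even and 2n/(n²−n'²) when n+n' is odd (it need not vanish on (0, π)).
  u² squared terms: (-5)²·∫sin(5x)² dx = 25·π/2 = 25*π/2;  (-3)²·∫sin(x)² dx = 9·π/2 = 9*π/2;  (4)²·∫cos(3x)² dx = 16·π/2 = 8*π.
  u² cross terms: 2·(-5)·(-3)·∫sin(5x)·sin(x) dx = 30·(0) = 0;  2·(-5)·(4)·∫sin(5x)·cos(3x) dx = -40·(0) = 0;  2·(-3)·(4)·∫sin(x)·cos(3x) dx = -24·(0) = 0.
  So ∫_0^π u² dx = 25*π/2 + 9*π/2 + 8*π + 0 + 0 + 0 = 25*π.
  (u')² squared terms: (-25)²·∫cos(5x)² dx = 625·π/2 = 625*π/2;  (-12)²·∫sin(3x)² dx = 144·π/2 = 72*π;  (-3)²·∫cos(x)² dx = 9·π/2 = 9*π/2.
  (u')² cross terms: 2·(-25)·(-12)·∫cos(5x)·sin(3x) dx = 600·(0) = 0;  2·(-25)·(-3)·∫cos(5x)·cos(x) dx = 150·(0) = 0;  2·(-12)·(-3)·∫sin(3x)·cos(x) dx = 72·(0) = 0.
  So ∫_0^π (u')² dx = 625*π/2 + 72*π + 9*π/2 + 0 + 0 + 0 = 389*π.
||u||_{H^1}^2 = (25*π) + (389*π) = 414*π.


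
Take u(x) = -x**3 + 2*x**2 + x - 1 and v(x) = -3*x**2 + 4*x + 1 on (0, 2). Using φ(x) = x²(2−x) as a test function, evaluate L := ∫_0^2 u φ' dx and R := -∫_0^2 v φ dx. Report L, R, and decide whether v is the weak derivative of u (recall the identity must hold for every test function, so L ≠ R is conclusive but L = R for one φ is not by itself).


LHS = -4/3, RHS = -4/3. Yes, v = u' weakly.

u(x) = -x**3 + 2*x**2 + x - 1, classical derivative u'(x) = -3*x**2 + 4*x + 1.
φ(x) = x²(2−x), so φ'(x) = x*(4 - 3*x).
Note φ(0) = φ(2) = 0, so the boundary term u·φ vanishes.
LHS = ∫_0^2 u(x) φ'(x) dx = ∫_0^2 (3*x^5 - 10*x^4 + 5*x^3 + 7*x^2 - 4*x) dx. Term by term:
  ∫_0^2 3*x^5 dx = 32;  ∫_0^2 -10*x^4 dx = -64;  ∫_0^2 5*x^3 dx = 20;
  ∫_0^2 7*x^2 dx = 56/3;  ∫_0^2 -4*x dx = -8.
Sum: 32 − 64 + 20 + 56/3 − 8 = -4/3.
So LHS = -4/3.
∫_0^2 v(x) φ(x) dx = ∫_0^2 (3*x^5 - 10*x^4 + 7*x^3 + 2*x^2) dx. Term by term:
  ∫_0^2 3*x^5 dx = 32;  ∫_0^2 -10*x^4 dx = -64;  ∫_0^2 7*x^3 dx = 28;
  ∫_0^2 2*x^2 dx = 16/3.
Sum: 32 − 64 + 28 + 16/3 = 4/3.
So RHS = -∫_0^2 v(x) φ(x) dx = -4/3.
LHS = RHS, so the identity holds for this test φ.
Moreover u is smooth here and v(x) = u'(x) = -3*x**2 + 4*x + 1 pointwise, so the identity holds for every test function. Hence v is the weak derivative of u.


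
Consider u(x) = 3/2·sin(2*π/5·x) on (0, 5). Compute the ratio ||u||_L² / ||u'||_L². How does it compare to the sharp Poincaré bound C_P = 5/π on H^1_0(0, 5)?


||u||_L² / ||u'||_L² = 5/(2*π) < C_P = 5/π.

u(x) = 3/2·sin(2*π/5·x), so u'(x) = 3*π*cos(2*π*x/5)/5.
Writing u(x) = A·sin(kπx/L) with A = 3/2 and k = 2, use ∫_0^L sin²(kπx/L) dx = L/2 and ∫_0^L cos²(kπx/L) dx = L/2.
u² = 9/4·sin²(2*π/5·x) and (u')² = 9*π^2/25·cos²(2*π/5·x), and each of sin², cos² integrates to L/2 = 5/2 over (0, 5).
∫_0^5 u² dx = 45/8, so ||u||_L² = 3*sqrt(10)/4.
∫_0^5 (u')² dx = 9*π^2/10, so ||u'||_L² = 3*sqrt(10)*π/10.
Ratio ||u||_L² / ||u'||_L² = 5/(2*π).
Sharp Poincaré constant on H^1_0(0, 5) is C_P = L/π = 5/π, achieved by sin(π/5·x).
This is the k = 2 harmonic; the ratio L/(kπ) is strictly less than C_P = L/π, consistent with the sharp inequality ||u||_L² ≤ C_P ||u'||_L².


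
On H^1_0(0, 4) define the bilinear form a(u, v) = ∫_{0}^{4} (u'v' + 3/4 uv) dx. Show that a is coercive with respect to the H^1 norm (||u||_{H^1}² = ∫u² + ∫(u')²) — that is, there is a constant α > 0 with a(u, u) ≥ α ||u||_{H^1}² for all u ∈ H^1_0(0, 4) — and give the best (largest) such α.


α = (π^2 + 12)/(π^2 + 16)

Coercivity of a(·,·) on H^1_0(0, 4) means a(u, u) ≥ α ||u||_{H^1}² for every u ∈ H^1_0.
The interval has length L = 4, and Poincaré/coercivity depend only on L. Here a(u, u) = ∫(u')² + (3/4)·∫u².
Here 0 < c = 3/4 < 1. The condition a(u,u) ≥ α||u||_{H^1}² reads (1−α)∫(u')² ≥ (α−c)∫u². Any admissible α is ≤ 1 (rapidly oscillating u have ∫u²/∫(u')² → 0), and α = 1 would force 0 ≥ (1−c)∫u², impossible since c < 1; so 1−α > 0. By the sharp Poincaré inequality on H^1_0 of an interval of length L, ∫(u')² ≥ (π/L)²∫u² with equality for the first sine mode sin(π(x−x₀)/L) (x₀ the left endpoint), so the inequality holds for all u iff (1−α)(π/L)² ≥ α − c, i.e. α ≤ ((π/L)² + c)/((π/L)² + 1) = (1 + c(L/π)²)/(1 + (L/π)²). With (π/L)² = π^2/16 and c = 3/4, the largest admissible constant is α = ((π/L)² + c)/((π/L)² + 1).
Simplifying, α = (π^2 + 12)/(π^2 + 16).


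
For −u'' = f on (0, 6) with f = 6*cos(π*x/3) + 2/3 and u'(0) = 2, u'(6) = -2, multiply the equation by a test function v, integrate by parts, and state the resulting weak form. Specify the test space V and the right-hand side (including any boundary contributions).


V = H^1(0, 6) (v unrestricted at boundary; u is determined up to an additive constant); weak form: ∫_0^6 u'v' dx = ∫_0^6 (6*cos(π*x/3) + 2/3) v dx − 2·v(6) − 2·v(0) for all v ∈ V.

Multiply both sides by a test function v and integrate from 0 to 6:
  ∫_0^6 −u''(x) v(x) dx = ∫_0^6 f(x) v(x) dx.
Integrate the LHS by parts once:
  ∫_0^6 −u'' v dx = −[u'(x) v(x)]_0^6 + ∫_0^6 u'(x) v'(x) dx.
Thus ∫_0^6 u'(x) v'(x) dx = ∫_0^6 f(x) v(x) dx + [u'(x) v(x)]_0^6.
Choose V so that boundary terms are either known or forced to vanish.
u has inhomogeneous Neumann u'(0) = 2, u'(6) = -2. [u' v]_0^6 = (-2)·v(6) − (2)·v(0) = − 2·v(6) − 2·v(0). Take V = H^1(0, 6); boundary term becomes part of RHS.
Weak formulation: find u (satisfying any essential BC) such that ∫_0^6 u'(x) v'(x) dx = ∫_0^6 f v dx − 2·v(6) − 2·v(0) for all v ∈ V (Neumann data are natural BCs: they enter the RHS as boundary terms).
Substituting f(x) = 6*cos(π*x/3) + 2/3, the right-hand side is ∫_0^6 (6*cos(π*x/3) + 2/3) v dx − 2·v(6) − 2·v(0).
Compatibility check (pure Neumann): taking v ≡ 1 ∈ V gives 0 = ∫_0^6 f dx + (-2) − (2), i.e. ∫_0^6 f dx must equal u'(0) − u'(6) = 4. Indeed ∫_0^6 (6*cos(π*x/3) + 2/3) dx = 4, so the data are compatible. The solution is then unique only up to an additive constant (fix it e.g. by requiring ∫_0^6 u dx = 0).


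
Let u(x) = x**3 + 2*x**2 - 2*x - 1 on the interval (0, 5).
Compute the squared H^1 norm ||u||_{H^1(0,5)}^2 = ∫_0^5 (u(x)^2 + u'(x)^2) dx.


||u||_{H^1}^2 = 1236125/42

The H^1 norm (squared) on an interval (0, L) is
  ||u||_{H^1}^2 = ∫_0^L u(x)^2 dx + ∫_0^L u'(x)^2 dx.
Compute u'(x) = 3*x**2 + 4*x - 2.
Then u(x)^2 = x**6 + 4*x**5 - 10*x**3 + 4*x + 1 and u'(x)^2 = 9*x**4 + 24*x**3 + 4*x**2 - 16*x + 4.
Integrate each monomial from 0 to 5 using ∫_0^5 c·x^n dx = c·5^(n+1)/(n+1):
  ∫_0^5 u(x)^2 dx = ∫_0^5 (x^6 + 4*x^5 - 10*x^3 + 4*x + 1) dx. Term by term:
    ∫_0^5 x^6 dx = 78125/7;  ∫_0^5 4*x^5 dx = 31250/3;  ∫_0^5 -10*x^3 dx = -3125/2;
    ∫_0^5 4*x dx = 50;  ∫_0^5 1 dx = 5.
  Sum: 78125/7 + 31250/3 − 3125/2 + 50 + 5 = 842935/42.
  ∫_0^5 u'(x)^2 dx = ∫_0^5 (9*x^4 + 24*x^3 + 4*x^2 - 16*x + 4) dx. Term by term:
    ∫_0^5 9*x^4 dx = 5625;  ∫_0^5 24*x^3 dx = 3750;  ∫_0^5 4*x^2 dx = 500/3;
    ∫_0^5 -16*x dx = -200;  ∫_0^5 4 dx = 20.
  Sum: 5625 + 3750 + 500/3 − 200 + 20 = 28085/3.
Adding: ||u||_{H^1}^2 = 842935/42 + 28085/3 = 1236125/42.


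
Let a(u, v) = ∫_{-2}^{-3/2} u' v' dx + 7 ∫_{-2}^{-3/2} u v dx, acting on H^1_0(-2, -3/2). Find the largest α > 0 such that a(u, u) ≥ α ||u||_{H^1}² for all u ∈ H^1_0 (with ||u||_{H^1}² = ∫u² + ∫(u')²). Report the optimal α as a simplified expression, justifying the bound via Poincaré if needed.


α = 1

Coercivity of a(·,·) on H^1_0(-2, -3/2) means a(u, u) ≥ α ||u||_{H^1}² for every u ∈ H^1_0.
The interval has length L = 1/2, and Poincaré/coercivity depend only on L. Here a(u, u) = ∫(u')² + (7)·∫u².
Here c = 7 ≥ 1, so a(u,u) = ∫(u')² + c∫u² ≥ ∫(u')² + ∫u² = ||u||_{H^1}², i.e. α = 1 works. No larger α is possible: a(u,u) ≥ α||u||_{H^1}² means (1−α)∫(u')² ≥ (α−c)∫u², and for the modes u_n = sin(nπ(x−x₀)/L) (x₀ the left endpoint) one has ∫u_n²/∫(u_n')² = (L/(nπ))² → 0, so a(u_n,u_n)/||u_n||_{H^1}² → 1. Hence the optimal constant is α = 1.
Therefore α = 1.


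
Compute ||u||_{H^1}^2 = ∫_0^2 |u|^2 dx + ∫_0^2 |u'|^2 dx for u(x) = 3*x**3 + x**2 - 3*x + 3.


||u||_{H^1}^2 = 74848/105

The H^1 norm (squared) on an interval (0, L) is
  ||u||_{H^1}^2 = ∫_0^L u(x)^2 dx + ∫_0^L u'(x)^2 dx.
Compute u'(x) = 9*x**2 + 2*x - 3.
Then u(x)^2 = 9*x**6 + 6*x**5 - 17*x**4 + 12*x**3 + 15*x**2 - 18*x + 9 and u'(x)^2 = 81*x**4 + 36*x**3 - 50*x**2 - 12*x + 9.
Integrate each monomial from 0 to 2 using ∫_0^2 c·x^n dx = c·2^(n+1)/(n+1):
  ∫_0^2 u(x)^2 dx = ∫_0^2 (9*x^6 + 6*x^5 - 17*x^4 + 12*x^3 + 15*x^2 - 18*x + 9) dx. Term by term:
    ∫_0^2 9*x^6 dx = 1152/7;  ∫_0^2 6*x^5 dx = 64;  ∫_0^2 -17*x^4 dx = -544/5;
    ∫_0^2 12*x^3 dx = 48;  ∫_0^2 15*x^2 dx = 40;  ∫_0^2 -18*x dx = -36;
    ∫_0^2 9 dx = 18.
  Sum: 1152/7 + 64 − 544/5 + 48 + 40 − 36 + 18 = 6642/35.
  ∫_0^2 u'(x)^2 dx = ∫_0^2 (81*x^4 + 36*x^3 - 50*x^2 - 12*x + 9) dx. Term by term:
    ∫_0^2 81*x^4 dx = 2592/5;  ∫_0^2 36*x^3 dx = 144;  ∫_0^2 -50*x^2 dx = -400/3;
    ∫_0^2 -12*x dx = -24;  ∫_0^2 9 dx = 18.
  Sum: 2592/5 + 144 − 400/3 − 24 + 18 = 7846/15.
Adding: ||u||_{H^1}^2 = 6642/35 + 7846/15 = 74848/105.


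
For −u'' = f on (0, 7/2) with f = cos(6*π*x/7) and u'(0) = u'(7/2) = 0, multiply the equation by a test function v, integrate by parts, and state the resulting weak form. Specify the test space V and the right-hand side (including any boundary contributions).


V = H^1(0, 7/2) (no boundary constraint on v; u is determined up to an additive constant); weak form: ∫_0^7/2 u'v' dx = ∫_0^7/2 (cos(6*π*x/7)) v dx for all v ∈ V.

Multiply both sides by a test function v and integrate from 0 to 7/2:
  ∫_0^7/2 −u''(x) v(x) dx = ∫_0^7/2 f(x) v(x) dx.
Integrate the LHS by parts once:
  ∫_0^7/2 −u'' v dx = −[u'(x) v(x)]_0^7/2 + ∫_0^7/2 u'(x) v'(x) dx.
Thus ∫_0^7/2 u'(x) v'(x) dx = ∫_0^7/2 f(x) v(x) dx + [u'(x) v(x)]_0^7/2.
Choose V so that boundary terms are either known or forced to vanish.
u has homogeneous Neumann: u'(0) = u'(7/2) = 0. So [u' v]_0^7/2 = 0·v(7/2) − 0·v(0) = 0 for any v; take V = H^1(0, 7/2).
Weak formulation: find u (satisfying any essential BC) such that ∫_0^7/2 u'(x) v'(x) dx = ∫_0^7/2 f v dx for all v ∈ V (homogeneous Neumann, so boundary terms vanish).
Substituting f(x) = cos(6*π*x/7), the right-hand side is ∫_0^7/2 (cos(6*π*x/7)) v dx.
Compatibility check (pure Neumann): taking v ≡ 1 ∈ V gives 0 = ∫_0^7/2 f dx + (0) − (0), i.e. ∫_0^7/2 f dx must equal u'(0) − u'(7/2) = 0. Indeed ∫_0^7/2 (cos(6*π*x/7)) dx = 0, so the data are compatible. The solution is then unique only up to an additive constant (fix it e.g. by requiring ∫_0^7/2 u dx = 0).


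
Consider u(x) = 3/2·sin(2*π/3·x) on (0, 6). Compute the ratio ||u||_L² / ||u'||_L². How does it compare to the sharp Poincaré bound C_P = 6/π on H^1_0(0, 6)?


||u||_L² / ||u'||_L² = 3/(2*π) < C_P = 6/π.

u(x) = 3/2·sin(2*π/3·x), so u'(x) = π*cos(2*π*x/3).
Writing u(x) = A·sin(kπx/L) with A = 3/2 and k = 4, use ∫_0^L sin²(kπx/L) dx = L/2 and ∫_0^L cos²(kπx/L) dx = L/2.
u² = 9/4·sin²(2*π/3·x) and (u')² = π^2·cos²(2*π/3·x), and each of sin², cos² integrates to L/2 = 3 over (0, 6).
∫_0^6 u² dx = 27/4, so ||u||_L² = 3*sqrt(3)/2.
∫_0^6 (u')² dx = 3*π^2, so ||u'||_L² = sqrt(3)*π.
Ratio ||u||_L² / ||u'||_L² = 3/(2*π).
Sharp Poincaré constant on H^1_0(0, 6) is C_P = L/π = 6/π, achieved by sin(π/6·x).
This is the k = 4 harmonic; the ratio L/(kπ) is strictly less than C_P = L/π, consistent with the sharp inequality ||u||_L² ≤ C_P ||u'||_L².


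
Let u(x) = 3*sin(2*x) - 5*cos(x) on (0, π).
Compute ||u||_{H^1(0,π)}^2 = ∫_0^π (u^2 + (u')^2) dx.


||u||_{H^1(0,π)}^2 = -80 + 95*π/2

u'(x) = 5*sin(x) + 6*cos(2*x).
Expand u² and (u')² and integrate term by term on (0, π), using: for integers n ≥ 1, ∫_0^π sin²(nx) dx = ∫_0^π cos²(nx) dx = π/2; for n ≠ n', ∫_0^π sin(nx)sin(n'x) dx = ∫_0^π cos(nx)cos(n'x) dx = 0; and by product-to-sum, ∫_0^π sin(nx)cos(n'x) dx = ½∫_0^π [sin((n+n')x) + sin((n−n')x)] dx, which is 0 when n+n' is even and 2n/(n²−n'²) when n+n' is odd (it need not vanish on (0, π)).
  u² squared terms: (-5)²·∫cos(x)² dx = 25·π/2 = 25*π/2;  (3)²·∫sin(2x)² dx = 9·π/2 = 9*π/2.
  u² cross terms: 2·(-5)·(3)·∫cos(x)·sin(2x) dx = -30·(4/3) = -40.
  So ∫_0^π u² dx = 25*π/2 + 9*π/2 − 40 = -40 + 17*π.
  (u')² squared terms: (5)²·∫sin(x)² dx = 25·π/2 = 25*π/2;  (6)²·∫cos(2x)² dx = 36·π/2 = 18*π.
  (u')² cross terms: 2·(5)·(6)·∫sin(x)·cos(2x) dx = 60·(-2/3) = -40.
  So ∫_0^π (u')² dx = 25*π/2 + 18*π − 40 = -40 + 61*π/2.
||u||_{H^1}^2 = (-40 + 17*π) + (-40 + 61*π/2) = -80 + 95*π/2.


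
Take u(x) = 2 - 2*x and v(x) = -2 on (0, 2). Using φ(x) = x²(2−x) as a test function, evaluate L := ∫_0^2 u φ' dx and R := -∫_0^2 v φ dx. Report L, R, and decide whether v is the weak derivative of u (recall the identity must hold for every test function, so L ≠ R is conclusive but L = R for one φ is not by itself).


LHS = 8/3, RHS = 8/3. Yes, v = u' weakly.

u(x) = 2 - 2*x, classical derivative u'(x) = -2.
φ(x) = x²(2−x), so φ'(x) = x*(4 - 3*x).
Note φ(0) = φ(2) = 0, so the boundary term u·φ vanishes.
LHS = ∫_0^2 u(x) φ'(x) dx = ∫_0^2 (6*x^3 - 14*x^2 + 8*x) dx. Term by term:
  ∫_0^2 6*x^3 dx = 24;  ∫_0^2 -14*x^2 dx = -112/3;  ∫_0^2 8*x dx = 16.
Sum: 24 − 112/3 + 16 = 8/3.
So LHS = 8/3.
∫_0^2 v(x) φ(x) dx = ∫_0^2 (2*x^3 - 4*x^2) dx. Term by term:
  ∫_0^2 2*x^3 dx = 8;  ∫_0^2 -4*x^2 dx = -32/3.
Sum: 8 − 32/3 = -8/3.
So RHS = -∫_0^2 v(x) φ(x) dx = 8/3.
LHS = RHS, so the identity holds for this test φ.
Moreover u is smooth here and v(x) = u'(x) = -2 pointwise, so the identity holds for every test function. Hence v is the weak derivative of u.


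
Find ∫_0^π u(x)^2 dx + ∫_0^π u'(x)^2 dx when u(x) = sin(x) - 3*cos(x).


||u||_{H^1(0,π)}^2 = 10*π

u'(x) = 3*sin(x) + cos(x).
Expand u² and (u')² and integrate term by term on (0, π), using: for integers n ≥ 1, ∫_0^π sin²(nx) dx = ∫_0^π cos²(nx) dx = π/2; for n ≠ n', ∫_0^π sin(nx)sin(n'x) dx = ∫_0^π cos(nx)cos(n'x) dx = 0; and by product-to-sum, ∫_0^π sin(nx)cos(n'x) dx = ½∫_0^π [sin((n+n')x) + sin((n−n')x)] dx, which is 0 when n+n' is even and 2n/(n²−n'²) when n+n' is odd (it need not vanish on (0, π)).
  u² squared terms: (-3)²·∫cos(x)² dx = 9·π/2 = 9*π/2;  (1)²·∫sin(x)² dx = 1·π/2 = π/2.
  u² cross terms: 2·(-3)·(1)·∫cos(x)·sin(x) dx = -6·(0) = 0.
  So ∫_0^π u² dx = 9*π/2 + π/2 + 0 = 5*π.
  (u')² squared terms: (3)²·∫sin(x)² dx = 9·π/2 = 9*π/2;  (1)²·∫cos(x)² dx = 1·π/2 = π/2.
  (u')² cross terms: 2·(3)·(1)·∫sin(x)·cos(x) dx = 6·(0) = 0.
  So ∫_0^π (u')² dx = 9*π/2 + π/2 + 0 = 5*π.
||u||_{H^1}^2 = (5*π) + (5*π) = 10*π.


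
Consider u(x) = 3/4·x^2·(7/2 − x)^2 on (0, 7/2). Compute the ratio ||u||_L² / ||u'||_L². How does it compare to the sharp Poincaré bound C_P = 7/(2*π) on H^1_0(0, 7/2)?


||u||_L² / ||u'||_L² = 7*sqrt(3)/12 < C_P = 7/(2*π).

u(x) = 3/4·x^2·(7/2 − x)^2, so u'(x) = 3*x*(2*x - 7)*(4*x - 7)/8.
u(x) = 3/4·x^2·(7/2 − x)^2 vanishes at x = 0 and x = 7/2, so u ∈ H^1_0(0, 7/2). Differentiate via the product rule and integrate the resulting polynomials term by term.
  ∫_0^7/2 u² dx = ∫_0^7/2 (9*x^8/16 - 63*x^7/8 + 1323*x^6/32 - 3087*x^5/32 + 21609*x^4/256) dx. Term by term:
    ∫_0^7/2 9*x^8/16 dx = 40353607/8192;  ∫_0^7/2 -63*x^7/8 dx = -363182463/16384;  ∫_0^7/2 1323*x^6/32 dx = 155649627/4096;
    ∫_0^7/2 -3087*x^5/32 dx = -121060821/4096;  ∫_0^7/2 21609*x^4/256 dx = 363182463/40960.
  Sum: 40353607/8192 − 363182463/16384 + 155649627/4096 − 121060821/4096 + 363182463/40960 = 5764801/81920.
  ∫_0^7/2 (u')² dx = ∫_0^7/2 (9*x^6 - 189*x^5/2 + 5733*x^4/16 - 9261*x^3/16 + 21609*x^2/64) dx. Term by term:
    ∫_0^7/2 9*x^6 dx = 1058841/128;  ∫_0^7/2 -189*x^5/2 dx = -7411887/256;  ∫_0^7/2 5733*x^4/16 dx = 96354531/2560;
    ∫_0^7/2 -9261*x^3/16 dx = -22235661/1024;  ∫_0^7/2 21609*x^2/64 dx = 2470629/512.
  Sum: 1058841/128 − 7411887/256 + 96354531/2560 − 22235661/1024 + 2470629/512 = 352947/5120.
∫_0^7/2 u² dx = 5764801/81920, so ||u||_L² = 2401*sqrt(5)/640.
∫_0^7/2 (u')² dx = 352947/5120, so ||u'||_L² = 343*sqrt(15)/160.
Ratio ||u||_L² / ||u'||_L² = 7*sqrt(3)/12.
Sharp Poincaré constant on H^1_0(0, 7/2) is C_P = L/π = 7/(2*π), achieved by sin(2*π/7·x).
A polynomial bump cannot attain the sharp Poincaré constant (only the first sine eigenfunction does), so the ratio is strictly less than C_P, consistent with ||u||_L² ≤ C_P ||u'||_L².


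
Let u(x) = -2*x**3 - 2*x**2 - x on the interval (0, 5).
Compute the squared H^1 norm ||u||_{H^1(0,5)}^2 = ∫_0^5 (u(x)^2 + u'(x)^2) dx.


||u||_{H^1}^2 = 2150705/21

The H^1 norm (squared) on an interval (0, L) is
  ||u||_{H^1}^2 = ∫_0^L u(x)^2 dx + ∫_0^L u'(x)^2 dx.
Compute u'(x) = -6*x**2 - 4*x - 1.
Then u(x)^2 = 4*x**6 + 8*x**5 + 8*x**4 + 4*x**3 + x**2 and u'(x)^2 = 36*x**4 + 48*x**3 + 28*x**2 + 8*x + 1.
Integrate each monomial from 0 to 5 using ∫_0^5 c·x^n dx = c·5^(n+1)/(n+1):
  ∫_0^5 u(x)^2 dx = ∫_0^5 (4*x^6 + 8*x^5 + 8*x^4 + 4*x^3 + x^2) dx. Term by term:
    ∫_0^5 4*x^6 dx = 312500/7;  ∫_0^5 8*x^5 dx = 62500/3;  ∫_0^5 8*x^4 dx = 5000;
    ∫_0^5 4*x^3 dx = 625;  ∫_0^5 x^2 dx = 125/3.
  Sum: 312500/7 + 62500/3 + 5000 + 625 + 125/3 = 498000/7.
  ∫_0^5 u'(x)^2 dx = ∫_0^5 (36*x^4 + 48*x^3 + 28*x^2 + 8*x + 1) dx. Term by term:
    ∫_0^5 36*x^4 dx = 22500;  ∫_0^5 48*x^3 dx = 7500;  ∫_0^5 28*x^2 dx = 3500/3;
    ∫_0^5 8*x dx = 100;  ∫_0^5 1 dx = 5.
  Sum: 22500 + 7500 + 3500/3 + 100 + 5 = 93815/3.
Adding: ||u||_{H^1}^2 = 498000/7 + 93815/3 = 2150705/21.


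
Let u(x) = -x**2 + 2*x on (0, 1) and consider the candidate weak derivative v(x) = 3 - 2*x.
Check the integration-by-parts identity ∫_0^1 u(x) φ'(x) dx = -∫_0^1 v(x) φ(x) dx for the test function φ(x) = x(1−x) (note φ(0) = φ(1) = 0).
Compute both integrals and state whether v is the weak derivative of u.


LHS = -1/6, RHS = -1/3. No, v is not the weak derivative of u.

u(x) = -x**2 + 2*x, classical derivative u'(x) = 2 - 2*x.
φ(x) = x(1−x), so φ'(x) = 1 - 2*x.
Note φ(0) = φ(1) = 0, so the boundary term u·φ vanishes.
LHS = ∫_0^1 u(x) φ'(x) dx = ∫_0^1 (2*x^3 - 5*x^2 + 2*x) dx. Term by term:
  ∫_0^1 2*x^3 dx = 1/2;  ∫_0^1 -5*x^2 dx = -5/3;  ∫_0^1 2*x dx = 1.
Sum: 1/2 − 5/3 + 1 = -1/6.
So LHS = -1/6.
∫_0^1 v(x) φ(x) dx = ∫_0^1 (2*x^3 - 5*x^2 + 3*x) dx. Term by term:
  ∫_0^1 2*x^3 dx = 1/2;  ∫_0^1 -5*x^2 dx = -5/3;  ∫_0^1 3*x dx = 3/2.
Sum: 1/2 − 5/3 + 3/2 = 1/3.
So RHS = -∫_0^1 v(x) φ(x) dx = -1/3.
LHS − RHS = 1/6 ≠ 0, so the identity fails.
(For a valid weak derivative the identity must hold for EVERY test function, in particular this one. The failure shows v is NOT the weak derivative of u.)
Correct weak derivative would be u'(x) = 2 - 2*x.


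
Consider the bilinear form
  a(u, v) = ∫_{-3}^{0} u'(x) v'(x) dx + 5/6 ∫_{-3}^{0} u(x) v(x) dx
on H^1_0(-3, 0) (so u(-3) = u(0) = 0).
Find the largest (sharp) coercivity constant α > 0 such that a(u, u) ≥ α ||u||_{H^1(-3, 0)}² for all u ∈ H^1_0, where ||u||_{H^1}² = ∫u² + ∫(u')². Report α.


α = (15/2 + π^2)/(9 + π^2)

Coercivity of a(·,·) on H^1_0(-3, 0) means a(u, u) ≥ α ||u||_{H^1}² for every u ∈ H^1_0.
The interval has length L = 3, and Poincaré/coercivity depend only on L. Here a(u, u) = ∫(u')² + (5/6)·∫u².
Here 0 < c = 5/6 < 1. The condition a(u,u) ≥ α||u||_{H^1}² reads (1−α)∫(u')² ≥ (α−c)∫u². Any admissible α is ≤ 1 (rapidly oscillating u have ∫u²/∫(u')² → 0), and α = 1 would force 0 ≥ (1−c)∫u², impossible since c < 1; so 1−α > 0. By the sharp Poincaré inequality on H^1_0 of an interval of length L, ∫(u')² ≥ (π/L)²∫u² with equality for the first sine mode sin(π(x−x₀)/L) (x₀ the left endpoint), so the inequality holds for all u iff (1−α)(π/L)² ≥ α − c, i.e. α ≤ ((π/L)² + c)/((π/L)² + 1) = (1 + c(L/π)²)/(1 + (L/π)²). With (π/L)² = π^2/9 and c = 5/6, the largest admissible constant is α = ((π/L)² + c)/((π/L)² + 1).
Simplifying, α = (15/2 + π^2)/(9 + π^2).


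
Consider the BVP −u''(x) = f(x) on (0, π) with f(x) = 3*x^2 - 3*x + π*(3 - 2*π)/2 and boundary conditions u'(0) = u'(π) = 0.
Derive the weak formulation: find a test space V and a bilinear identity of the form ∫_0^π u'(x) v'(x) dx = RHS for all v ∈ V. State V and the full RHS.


V = H^1(0, π) (no boundary constraint on v; u is determined up to an additive constant); weak form: ∫_0^π u'v' dx = ∫_0^π (3*x^2 - 3*x + π*(3 - 2*π)/2) v dx for all v ∈ V.

Multiply both sides by a test function v and integrate from 0 to π:
  ∫_0^π −u''(x) v(x) dx = ∫_0^π f(x) v(x) dx.
Integrate the LHS by parts once:
  ∫_0^π −u'' v dx = −[u'(x) v(x)]_0^π + ∫_0^π u'(x) v'(x) dx.
Thus ∫_0^π u'(x) v'(x) dx = ∫_0^π f(x) v(x) dx + [u'(x) v(x)]_0^π.
Choose V so that boundary terms are either known or forced to vanish.
u has homogeneous Neumann: u'(0) = u'(π) = 0. So [u' v]_0^π = 0·v(π) − 0·v(0) = 0 for any v; take V = H^1(0, π).
Weak formulation: find u (satisfying any essential BC) such that ∫_0^π u'(x) v'(x) dx = ∫_0^π f v dx for all v ∈ V (homogeneous Neumann, so boundary terms vanish).
Substituting f(x) = 3*x^2 - 3*x + π*(3 - 2*π)/2, the right-hand side is ∫_0^π (3*x^2 - 3*x + π*(3 - 2*π)/2) v dx.
Compatibility check (pure Neumann): taking v ≡ 1 ∈ V gives 0 = ∫_0^π f dx + (0) − (0), i.e. ∫_0^π f dx must equal u'(0) − u'(π) = 0. Indeed ∫_0^π (3*x^2 - 3*x + π*(3 - 2*π)/2) dx = 0, so the data are compatible. The solution is then unique only up to an additive constant (fix it e.g. by requiring ∫_0^π u dx = 0).
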